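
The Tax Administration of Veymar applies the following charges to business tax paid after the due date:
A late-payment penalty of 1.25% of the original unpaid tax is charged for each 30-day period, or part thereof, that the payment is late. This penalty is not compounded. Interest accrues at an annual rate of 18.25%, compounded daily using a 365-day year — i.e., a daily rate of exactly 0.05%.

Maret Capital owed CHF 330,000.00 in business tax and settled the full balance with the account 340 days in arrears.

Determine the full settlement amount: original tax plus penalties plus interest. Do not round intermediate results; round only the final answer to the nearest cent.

Penalty periods: ⌈340/30⌉ = 12; penalty = 12 × 1.25% × CHF 330,000.00 = CHF 49,500.00
Interest: CHF 330,000.00 × ((1 + 0.0005)^340 − 1) = CHF 330,000.00 × 0.18525449… = CHF 61,133.9829…
Total = CHF 330,000.00 + CHF 49,500.0000 + CHF 61,133.9829… = CHF 440,633.98

CHF 440,633.98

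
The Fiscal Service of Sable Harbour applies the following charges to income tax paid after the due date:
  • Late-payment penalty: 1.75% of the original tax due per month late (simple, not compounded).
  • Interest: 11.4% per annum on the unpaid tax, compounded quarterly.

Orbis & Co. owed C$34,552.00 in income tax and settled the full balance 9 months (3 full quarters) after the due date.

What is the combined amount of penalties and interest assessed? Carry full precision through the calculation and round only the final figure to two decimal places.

C$8,481.13

Late-payment penalty = 1.75% × C$34,552.00 × 9 mo = C$5,441.94
Interest (11.4%/yr ÷ 4 = 2.85%/quarter): C$34,552.00 × ((1 + 0.0285)^3 − 1) = C$3,039.1904…
Penalties + interest = C$5,441.9400 + C$3,039.1904… = C$8,481.13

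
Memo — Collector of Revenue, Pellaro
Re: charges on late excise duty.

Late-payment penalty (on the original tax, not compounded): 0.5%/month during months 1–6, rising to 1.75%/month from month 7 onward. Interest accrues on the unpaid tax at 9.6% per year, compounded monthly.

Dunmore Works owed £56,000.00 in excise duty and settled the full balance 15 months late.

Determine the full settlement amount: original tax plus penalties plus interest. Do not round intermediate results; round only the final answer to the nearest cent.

Penalty, months 1–6: 6 × 0.5% × £56,000.00 = £1,680.00
Penalty, months 7–15: 9 × 1.75% × £56,000.00 = £8,820.00
Interest (9.6%/yr ÷ 12 = 0.8%/month): £56,000.00 × ((1 + 0.008)^15 − 1) = £7,109.6844…
Total = £56,000.00 + £10,500.0000 + £7,109.6844… = £73,609.68

£73,609.68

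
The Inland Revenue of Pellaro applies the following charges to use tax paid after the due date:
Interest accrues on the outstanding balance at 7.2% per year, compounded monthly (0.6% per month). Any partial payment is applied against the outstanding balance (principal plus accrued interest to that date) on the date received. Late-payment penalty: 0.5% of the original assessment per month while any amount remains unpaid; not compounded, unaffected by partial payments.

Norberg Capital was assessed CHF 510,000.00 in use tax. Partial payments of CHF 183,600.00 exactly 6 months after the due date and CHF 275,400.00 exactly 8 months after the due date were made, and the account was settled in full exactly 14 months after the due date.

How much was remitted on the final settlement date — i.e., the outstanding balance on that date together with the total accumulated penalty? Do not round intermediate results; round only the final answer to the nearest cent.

Balance at month 6: CHF 510,000.0000 × (1 + 0.006)^6 = CHF 528,637.6131…
After CHF 183,600.00 payment: CHF 528,637.6131… − CHF 183,600.00 = CHF 345,037.6131…
Balance at month 8: CHF 345,037.6131… × (1 + 0.006)^2 = CHF 349,190.4858…
After CHF 275,400.00 payment: CHF 349,190.4858… − CHF 275,400.00 = CHF 73,790.4858…
Balance at month 14: CHF 73,790.4858… × (1 + 0.006)^6 = CHF 76,487.1104…
Penalty: 14 × 0.5% × CHF 510,000.00 = CHF 35,700.00
Final settlement = outstanding balance + penalty = CHF 76,487.1104… + CHF 35,700.00 = CHF 112,187.11

CHF 112,187.11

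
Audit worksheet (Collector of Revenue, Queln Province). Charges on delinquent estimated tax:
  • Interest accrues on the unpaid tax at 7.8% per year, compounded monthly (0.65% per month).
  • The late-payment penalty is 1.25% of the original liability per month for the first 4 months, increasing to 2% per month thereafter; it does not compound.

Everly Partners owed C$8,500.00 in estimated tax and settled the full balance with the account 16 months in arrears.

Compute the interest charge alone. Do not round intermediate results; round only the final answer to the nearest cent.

Interest: C$8,500.00 × ((1 + 0.0065)^16 − 1) = C$8,500.00 × 0.1092271… = C$928.4303…

C$928.43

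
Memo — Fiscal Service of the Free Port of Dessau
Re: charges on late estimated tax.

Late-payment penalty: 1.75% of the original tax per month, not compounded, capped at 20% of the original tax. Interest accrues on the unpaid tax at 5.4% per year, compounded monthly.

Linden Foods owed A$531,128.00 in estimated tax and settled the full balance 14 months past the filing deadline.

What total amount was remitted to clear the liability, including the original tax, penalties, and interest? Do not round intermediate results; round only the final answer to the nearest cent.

A$671,811.24

Penalty (uncapped): 14 × 1.75% × A$531,128.00 = A$130,126.36; cap = 20% × A$531,128.00 = A$106,225.60 → penalty = A$106,225.60
Interest (5.4%/yr ÷ 12 = 0.45%/month): A$531,128.00 × ((1 + 0.0045)^14 − 1) = A$34,457.6374…
Total = A$531,128.00 + A$106,225.6000 + A$34,457.6374… = A$671,811.24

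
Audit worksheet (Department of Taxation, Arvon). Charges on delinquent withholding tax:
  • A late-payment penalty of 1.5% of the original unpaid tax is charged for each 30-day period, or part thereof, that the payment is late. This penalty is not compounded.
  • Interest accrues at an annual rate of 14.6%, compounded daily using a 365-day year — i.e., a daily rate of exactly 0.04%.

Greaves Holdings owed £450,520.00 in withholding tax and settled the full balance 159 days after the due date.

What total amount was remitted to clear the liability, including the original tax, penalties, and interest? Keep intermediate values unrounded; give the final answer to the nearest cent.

£520,644.56

Penalty periods: ⌈159/30⌉ = 6; penalty = 6 × 1.5% × £450,520.00 = £40,546.80
Interest: £450,520.00 × ((1 + 0.0004)^159 − 1) = £450,520.00 × 0.06565250… = £29,577.7623…
Total = £450,520.00 + £40,546.8000 + £29,577.7623… = £520,644.56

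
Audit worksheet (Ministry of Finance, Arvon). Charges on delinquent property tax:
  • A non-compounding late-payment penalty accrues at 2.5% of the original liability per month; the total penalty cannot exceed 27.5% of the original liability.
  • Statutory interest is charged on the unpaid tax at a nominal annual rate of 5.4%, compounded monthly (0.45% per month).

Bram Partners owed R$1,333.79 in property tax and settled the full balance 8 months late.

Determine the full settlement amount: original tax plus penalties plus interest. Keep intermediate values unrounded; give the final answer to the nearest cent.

R$1,649.33

Penalty: 8 × 2.5% × R$1,333.79 = R$266.76… (below the 27.5% cap of R$366.79…)
Interest: R$1,333.79 × ((1 + 0.0045)^8 − 1) = R$1,333.79 × 0.0365721… = R$48.7795…
Total = R$1,333.79 + R$266.7580 + R$48.7795… = R$1,649.33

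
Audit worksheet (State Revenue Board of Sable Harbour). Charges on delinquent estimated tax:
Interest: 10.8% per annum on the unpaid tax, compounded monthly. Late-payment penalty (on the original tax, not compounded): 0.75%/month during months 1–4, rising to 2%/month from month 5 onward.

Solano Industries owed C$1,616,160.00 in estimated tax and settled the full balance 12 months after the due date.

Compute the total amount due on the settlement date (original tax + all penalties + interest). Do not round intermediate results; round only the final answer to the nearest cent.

Penalty, months 1–4: 4 × 0.75% × C$1,616,160.00 = C$48,484.80
Penalty, months 5–12: 8 × 2% × C$1,616,160.00 = C$258,585.60
Interest (10.8%/yr ÷ 12 = 0.9%/month): C$1,616,160.00 × ((1 + 0.009)^12 − 1) = C$183,449.7963…
Total = C$1,616,160.00 + C$307,070.4000 + C$183,449.7963… = C$2,106,680.20

C$2,106,680.20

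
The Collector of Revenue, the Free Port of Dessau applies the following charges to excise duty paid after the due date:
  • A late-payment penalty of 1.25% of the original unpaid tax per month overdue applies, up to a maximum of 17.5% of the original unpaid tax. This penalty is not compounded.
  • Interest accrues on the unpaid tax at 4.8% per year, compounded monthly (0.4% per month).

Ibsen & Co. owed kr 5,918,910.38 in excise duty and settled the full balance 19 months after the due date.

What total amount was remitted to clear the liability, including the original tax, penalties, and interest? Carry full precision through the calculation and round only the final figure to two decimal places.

kr 7,421,124.04

Penalty (uncapped): 19 × 1.25% × kr 5,918,910.38 = kr 1,405,741.22…; cap = 17.5% × kr 5,918,910.38 = kr 1,035,809.32… → penalty = kr 1,035,809.32…
Interest: kr 5,918,910.38 × ((1 + 0.004)^19 − 1) = kr 5,918,910.38 × 0.0787990… = kr 466,404.3390…
Total = kr 5,918,910.38 + kr 1,035,809.3165 + kr 466,404.3390… = kr 7,421,124.04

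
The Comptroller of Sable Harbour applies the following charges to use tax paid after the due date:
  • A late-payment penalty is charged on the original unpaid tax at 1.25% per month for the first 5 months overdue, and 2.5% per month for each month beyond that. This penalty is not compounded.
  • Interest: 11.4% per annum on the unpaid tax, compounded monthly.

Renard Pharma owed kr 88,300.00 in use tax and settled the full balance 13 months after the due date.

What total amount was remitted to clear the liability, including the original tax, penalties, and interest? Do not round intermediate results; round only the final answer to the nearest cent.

Penalty, months 1–5: 5 × 1.25% × kr 88,300.00 = kr 5,518.75
Penalty, months 6–13: 8 × 2.5% × kr 88,300.00 = kr 17,660.00
Interest (11.4%/yr ÷ 12 = 0.95%/month): kr 88,300.00 × ((1 + 0.0095)^13 − 1) = kr 11,548.8130…
Total = kr 88,300.00 + kr 23,178.7500 + kr 11,548.8130… = kr 123,027.56

kr 123,027.56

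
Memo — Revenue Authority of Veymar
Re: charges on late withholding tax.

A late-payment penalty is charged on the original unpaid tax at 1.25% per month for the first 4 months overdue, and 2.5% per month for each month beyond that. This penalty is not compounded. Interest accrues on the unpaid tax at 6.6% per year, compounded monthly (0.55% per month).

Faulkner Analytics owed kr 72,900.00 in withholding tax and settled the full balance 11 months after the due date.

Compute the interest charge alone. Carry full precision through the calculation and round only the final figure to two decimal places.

kr 4,533.76

Interest: kr 72,900.00 × ((1 + 0.0055)^11 − 1) = kr 72,900.00 × 0.0621915… = kr 4,533.7608…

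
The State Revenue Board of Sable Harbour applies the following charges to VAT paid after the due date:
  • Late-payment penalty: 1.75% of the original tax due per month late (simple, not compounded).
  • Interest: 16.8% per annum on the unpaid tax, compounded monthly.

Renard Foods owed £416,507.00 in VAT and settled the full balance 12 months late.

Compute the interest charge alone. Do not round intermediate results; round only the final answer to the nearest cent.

£75,620.65

Interest (16.8%/yr ÷ 12 = 1.4%/month): £416,507.00 × ((1 + 0.014)^12 − 1) = £75,620.6481…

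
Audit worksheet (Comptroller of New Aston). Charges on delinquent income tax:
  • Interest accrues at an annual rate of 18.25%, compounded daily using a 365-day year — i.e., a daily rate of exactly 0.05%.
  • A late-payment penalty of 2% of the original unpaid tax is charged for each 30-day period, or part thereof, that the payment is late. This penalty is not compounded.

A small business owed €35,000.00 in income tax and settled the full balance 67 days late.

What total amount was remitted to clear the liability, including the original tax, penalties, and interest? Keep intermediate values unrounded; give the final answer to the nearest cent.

€38,292.06

Penalty periods: ⌈67/30⌉ = 3; penalty = 3 × 2% × €35,000.00 = €2,100.00
Interest: €35,000.00 × ((1 + 0.0005)^67 − 1) = €35,000.00 × 0.03405879… = €1,192.0575…
Total = €35,000.00 + €2,100.0000 + €1,192.0575… = €38,292.06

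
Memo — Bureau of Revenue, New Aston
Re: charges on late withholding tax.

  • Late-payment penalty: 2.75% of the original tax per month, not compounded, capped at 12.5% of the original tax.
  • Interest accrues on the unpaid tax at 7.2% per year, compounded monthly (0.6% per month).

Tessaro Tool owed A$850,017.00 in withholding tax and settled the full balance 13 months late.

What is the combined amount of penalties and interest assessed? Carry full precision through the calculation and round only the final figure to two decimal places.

Penalty (uncapped): 13 × 2.75% × A$850,017.00 = A$303,881.08…; cap = 12.5% × A$850,017.00 = A$106,252.13… → penalty = A$106,252.13…
Interest: A$850,017.00 × ((1 + 0.006)^13 − 1) = A$850,017.00 × 0.0808707… = A$68,741.4806…
Penalties + interest = A$106,252.1250 + A$68,741.4806… = A$174,993.61

A$174,993.61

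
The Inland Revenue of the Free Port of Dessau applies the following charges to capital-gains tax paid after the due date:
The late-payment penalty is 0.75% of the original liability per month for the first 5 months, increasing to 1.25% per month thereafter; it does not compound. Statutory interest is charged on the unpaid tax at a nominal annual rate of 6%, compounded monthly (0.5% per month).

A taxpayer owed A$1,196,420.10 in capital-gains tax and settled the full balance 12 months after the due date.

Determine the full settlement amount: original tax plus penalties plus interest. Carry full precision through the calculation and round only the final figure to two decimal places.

A$1,419,765.19

Penalty, months 1–5: 5 × 0.75% × A$1,196,420.10 = A$44,865.75…
Penalty, months 6–12: 7 × 1.25% × A$1,196,420.10 = A$104,686.76…
Interest: A$1,196,420.10 × ((1 + 0.005)^12 − 1) = A$1,196,420.10 × 0.0616778… = A$73,792.5738…
Total = A$1,196,420.10 + A$149,552.5125 + A$73,792.5738… = A$1,419,765.19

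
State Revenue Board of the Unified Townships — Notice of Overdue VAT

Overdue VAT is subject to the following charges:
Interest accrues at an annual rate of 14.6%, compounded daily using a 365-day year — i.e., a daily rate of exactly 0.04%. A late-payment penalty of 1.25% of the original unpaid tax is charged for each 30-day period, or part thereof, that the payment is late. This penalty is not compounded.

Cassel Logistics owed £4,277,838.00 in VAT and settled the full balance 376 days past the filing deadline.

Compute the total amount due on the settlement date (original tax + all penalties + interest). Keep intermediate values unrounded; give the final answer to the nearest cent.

£5,667,126.28

Penalty periods: ⌈376/30⌉ = 13; penalty = 13 × 1.25% × £4,277,838.00 = £695,148.68…
Interest: £4,277,838.00 × ((1 + 0.0004)^376 − 1) = £4,277,838.00 × 0.16226412… = £694,139.6069…
Total = £4,277,838.00 + £695,148.6750 + £694,139.6069… = £5,667,126.28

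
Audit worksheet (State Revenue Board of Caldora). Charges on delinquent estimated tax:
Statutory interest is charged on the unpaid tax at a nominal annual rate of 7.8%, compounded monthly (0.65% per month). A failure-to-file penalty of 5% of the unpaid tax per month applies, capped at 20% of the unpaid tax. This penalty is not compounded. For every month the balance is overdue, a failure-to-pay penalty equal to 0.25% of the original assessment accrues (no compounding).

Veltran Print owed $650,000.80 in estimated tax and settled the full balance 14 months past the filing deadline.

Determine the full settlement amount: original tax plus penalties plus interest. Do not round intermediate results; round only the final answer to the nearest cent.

Failure-to-file: 14 × 5% × $650,000.80 = $455,000.56, capped at 20% × $650,000.80 = $130,000.16
Failure-to-pay penalty = 0.25% × $650,000.80 × 14 mo = $22,750.03…
Interest: $650,000.80 × ((1 + 0.0065)^14 − 1) = $650,000.80 × 0.0949465… = $61,715.3164…
Total = $650,000.80 + $152,750.1880 + $61,715.3164… = $864,466.30

$864,466.30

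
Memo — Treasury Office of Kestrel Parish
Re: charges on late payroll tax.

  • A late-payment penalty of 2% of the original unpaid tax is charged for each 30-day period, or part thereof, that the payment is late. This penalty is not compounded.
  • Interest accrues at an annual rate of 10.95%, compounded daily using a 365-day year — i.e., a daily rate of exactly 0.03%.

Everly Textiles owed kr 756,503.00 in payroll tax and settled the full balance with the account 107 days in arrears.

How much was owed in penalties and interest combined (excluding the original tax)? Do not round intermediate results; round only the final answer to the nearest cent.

kr 85,194.18

Penalty periods: ⌈107/30⌉ = 4; penalty = 4 × 2% × kr 756,503.00 = kr 60,520.24
Interest: kr 756,503.00 × ((1 + 0.0003)^107 − 1) = kr 756,503.00 × 0.03261579… = kr 24,673.9439…
Penalties + interest = kr 60,520.2400 + kr 24,673.9439… = kr 85,194.18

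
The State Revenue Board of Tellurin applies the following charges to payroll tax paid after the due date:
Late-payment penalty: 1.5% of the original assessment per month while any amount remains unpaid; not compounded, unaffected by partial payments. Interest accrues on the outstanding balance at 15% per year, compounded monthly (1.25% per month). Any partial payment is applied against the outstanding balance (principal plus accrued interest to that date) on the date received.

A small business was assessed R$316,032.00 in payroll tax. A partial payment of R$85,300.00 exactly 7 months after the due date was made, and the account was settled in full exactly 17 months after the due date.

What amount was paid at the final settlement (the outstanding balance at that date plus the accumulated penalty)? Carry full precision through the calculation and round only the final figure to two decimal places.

Balance at month 7: R$316,032.0000 × (1 + 0.0125)^7 = R$344,743.6558…
After R$85,300.00 payment: R$344,743.6558… − R$85,300.00 = R$259,443.6558…
Balance at month 17: R$259,443.6558… × (1 + 0.0125)^10 = R$293,760.4834…
Penalty: 17 × 1.5% × R$316,032.00 = R$80,588.16
Final settlement = outstanding balance + penalty = R$293,760.4834… + R$80,588.16 = R$374,348.64

R$374,348.64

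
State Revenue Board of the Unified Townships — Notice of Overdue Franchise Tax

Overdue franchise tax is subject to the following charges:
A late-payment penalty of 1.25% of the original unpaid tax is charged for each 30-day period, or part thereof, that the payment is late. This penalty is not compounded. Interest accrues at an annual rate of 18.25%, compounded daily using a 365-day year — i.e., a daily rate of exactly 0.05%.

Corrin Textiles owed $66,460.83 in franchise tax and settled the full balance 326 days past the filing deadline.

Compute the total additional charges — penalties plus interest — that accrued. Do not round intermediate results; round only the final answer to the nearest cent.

$20,901.18

Penalty periods: ⌈326/30⌉ = 11; penalty = 11 × 1.25% × $66,460.83 = $9,138.36…
Interest: $66,460.83 × ((1 + 0.0005)^326 − 1) = $66,460.83 × 0.17698874… = $11,762.8187…
Penalties + interest = $9,138.3641… + $11,762.8187… = $20,901.18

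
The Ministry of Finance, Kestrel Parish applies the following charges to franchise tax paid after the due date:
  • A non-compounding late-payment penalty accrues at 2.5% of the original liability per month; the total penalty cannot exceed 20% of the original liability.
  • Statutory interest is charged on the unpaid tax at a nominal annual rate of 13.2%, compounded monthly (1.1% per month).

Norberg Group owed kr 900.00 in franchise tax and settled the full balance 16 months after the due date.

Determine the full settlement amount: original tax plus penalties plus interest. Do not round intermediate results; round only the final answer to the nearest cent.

Penalty (uncapped): 16 × 2.5% × kr 900.00 = kr 360.00; cap = 20% × kr 900.00 = kr 180.00 → penalty = kr 180.00
Interest: kr 900.00 × ((1 + 0.011)^16 − 1) = kr 900.00 × 0.1912927… = kr 172.1635…
Total = kr 900.00 + kr 180.0000 + kr 172.1635… = kr 1,252.16

kr 1,252.16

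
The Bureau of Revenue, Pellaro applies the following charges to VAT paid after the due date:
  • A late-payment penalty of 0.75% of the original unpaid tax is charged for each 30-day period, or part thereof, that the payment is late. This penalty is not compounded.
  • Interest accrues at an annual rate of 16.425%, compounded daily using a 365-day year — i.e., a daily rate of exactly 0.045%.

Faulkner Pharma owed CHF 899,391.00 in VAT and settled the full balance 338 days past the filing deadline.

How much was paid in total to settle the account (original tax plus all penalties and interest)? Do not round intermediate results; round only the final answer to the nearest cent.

Penalty periods: ⌈338/30⌉ = 12; penalty = 12 × 0.75% × CHF 899,391.00 = CHF 80,945.19
Interest: CHF 899,391.00 × ((1 + 0.00045)^338 − 1) = CHF 899,391.00 × 0.16423683… = CHF 147,713.1236…
Total = CHF 899,391.00 + CHF 80,945.1900 + CHF 147,713.1236… = CHF 1,128,049.31

CHF 1,128,049.31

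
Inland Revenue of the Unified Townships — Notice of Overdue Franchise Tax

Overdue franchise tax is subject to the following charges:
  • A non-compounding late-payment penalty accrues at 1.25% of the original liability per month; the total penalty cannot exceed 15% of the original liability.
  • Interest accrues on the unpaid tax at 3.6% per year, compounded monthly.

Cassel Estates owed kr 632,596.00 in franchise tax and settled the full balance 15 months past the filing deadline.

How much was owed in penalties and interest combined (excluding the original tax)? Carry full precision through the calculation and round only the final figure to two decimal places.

Penalty (uncapped): 15 × 1.25% × kr 632,596.00 = kr 118,611.75; cap = 15% × kr 632,596.00 = kr 94,889.40 → penalty = kr 94,889.40
Interest (3.6%/yr ÷ 12 = 0.3%/month): kr 632,596.00 × ((1 + 0.003)^15 − 1) = kr 29,072.4651…
Penalties + interest = kr 94,889.4000 + kr 29,072.4651… = kr 123,961.87

kr 123,961.87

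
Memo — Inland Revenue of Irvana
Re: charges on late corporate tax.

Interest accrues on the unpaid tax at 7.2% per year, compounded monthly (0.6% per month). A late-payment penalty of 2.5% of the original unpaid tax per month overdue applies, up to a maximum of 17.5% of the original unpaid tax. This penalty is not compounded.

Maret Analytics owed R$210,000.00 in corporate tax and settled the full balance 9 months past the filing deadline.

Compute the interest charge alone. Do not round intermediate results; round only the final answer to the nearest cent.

R$11,616.00

Interest: R$210,000.00 × ((1 + 0.006)^9 − 1) = R$210,000.00 × 0.0553143… = R$11,616.0047…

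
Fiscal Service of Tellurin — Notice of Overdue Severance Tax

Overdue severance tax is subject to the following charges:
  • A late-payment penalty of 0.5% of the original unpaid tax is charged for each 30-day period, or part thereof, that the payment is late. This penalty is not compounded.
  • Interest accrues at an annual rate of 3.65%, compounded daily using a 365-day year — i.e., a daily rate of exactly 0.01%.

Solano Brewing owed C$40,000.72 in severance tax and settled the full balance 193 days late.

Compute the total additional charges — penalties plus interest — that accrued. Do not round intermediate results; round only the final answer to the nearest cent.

C$2,179.50

Penalty periods: ⌈193/30⌉ = 7; penalty = 7 × 0.5% × C$40,000.72 = C$1,400.03…
Interest: C$40,000.72 × ((1 + 0.0001)^193 − 1) = C$40,000.72 × 0.01948647… = C$779.4726…
Penalties + interest = C$1,400.0252 + C$779.4726… = C$2,179.50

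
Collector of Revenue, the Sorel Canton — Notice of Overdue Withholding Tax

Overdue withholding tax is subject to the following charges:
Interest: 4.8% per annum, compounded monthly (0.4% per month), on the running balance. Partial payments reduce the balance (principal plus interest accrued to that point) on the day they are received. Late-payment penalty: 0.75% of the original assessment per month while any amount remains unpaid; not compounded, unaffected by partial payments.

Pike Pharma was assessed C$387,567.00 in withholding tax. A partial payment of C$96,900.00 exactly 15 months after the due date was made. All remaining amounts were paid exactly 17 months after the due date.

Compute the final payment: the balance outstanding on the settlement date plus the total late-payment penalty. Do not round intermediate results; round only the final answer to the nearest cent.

C$366,520.05

Balance at month 15: C$387,567.0000 × (1 + 0.004)^15 = C$411,483.5551…
After C$96,900.00 payment: C$411,483.5551… − C$96,900.00 = C$314,583.5551…
Balance at month 17: C$314,583.5551… × (1 + 0.004)^2 = C$317,105.2569…
Penalty: 17 × 0.75% × C$387,567.00 = C$49,414.79…
Final settlement = outstanding balance + penalty = C$317,105.2569… + C$49,414.79… = C$366,520.05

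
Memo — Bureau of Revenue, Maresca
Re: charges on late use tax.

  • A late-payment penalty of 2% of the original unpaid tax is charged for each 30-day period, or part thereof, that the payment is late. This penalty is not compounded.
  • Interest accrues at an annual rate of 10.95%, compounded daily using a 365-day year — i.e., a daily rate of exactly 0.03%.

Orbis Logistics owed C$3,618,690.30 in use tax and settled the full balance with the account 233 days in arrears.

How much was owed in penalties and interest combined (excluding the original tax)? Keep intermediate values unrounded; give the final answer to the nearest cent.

C$840,946.33

Penalty periods: ⌈233/30⌉ = 8; penalty = 8 × 2% × C$3,618,690.30 = C$578,990.45…
Interest: C$3,618,690.30 × ((1 + 0.0003)^233 − 1) = C$3,618,690.30 × 0.07238969… = C$261,955.8834…
Penalties + interest = C$578,990.4480 + C$261,955.8834… = C$840,946.33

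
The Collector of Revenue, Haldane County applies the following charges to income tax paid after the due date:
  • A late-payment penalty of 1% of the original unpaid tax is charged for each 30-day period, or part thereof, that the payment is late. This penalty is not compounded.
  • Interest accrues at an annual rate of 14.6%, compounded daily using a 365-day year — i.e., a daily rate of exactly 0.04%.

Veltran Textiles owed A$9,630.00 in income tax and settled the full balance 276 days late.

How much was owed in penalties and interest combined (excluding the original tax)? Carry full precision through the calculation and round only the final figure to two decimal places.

Penalty periods: ⌈276/30⌉ = 10; penalty = 10 × 1% × A$9,630.00 = A$963.00
Interest: A$9,630.00 × ((1 + 0.0004)^276 − 1) = A$9,630.00 × 0.11670002… = A$1,123.8212…
Penalties + interest = A$963.0000 + A$1,123.8212… = A$2,086.82

A$2,086.82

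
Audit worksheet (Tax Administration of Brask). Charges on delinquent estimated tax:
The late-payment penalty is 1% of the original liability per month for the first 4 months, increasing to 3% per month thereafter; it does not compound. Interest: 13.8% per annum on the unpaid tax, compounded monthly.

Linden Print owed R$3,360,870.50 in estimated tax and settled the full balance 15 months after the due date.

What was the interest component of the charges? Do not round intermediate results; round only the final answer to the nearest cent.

R$628,828.07

Interest (13.8%/yr ÷ 12 = 1.15%/month): R$3,360,870.50 × ((1 + 0.0115)^15 − 1) = R$628,828.0720…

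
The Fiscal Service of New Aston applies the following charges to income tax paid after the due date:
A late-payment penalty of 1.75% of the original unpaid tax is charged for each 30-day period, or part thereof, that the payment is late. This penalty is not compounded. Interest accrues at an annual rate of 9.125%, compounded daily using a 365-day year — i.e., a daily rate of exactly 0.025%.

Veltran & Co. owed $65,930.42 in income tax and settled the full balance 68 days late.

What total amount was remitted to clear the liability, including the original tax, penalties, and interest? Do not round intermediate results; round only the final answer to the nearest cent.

Penalty periods: ⌈68/30⌉ = 3; penalty = 3 × 1.75% × $65,930.42 = $3,461.35…
Interest: $65,930.42 × ((1 + 0.00025)^68 − 1) = $65,930.42 × 0.01714316… = $1,130.2558…
Total = $65,930.42 + $3,461.3471… + $1,130.2558… = $70,522.02

$70,522.02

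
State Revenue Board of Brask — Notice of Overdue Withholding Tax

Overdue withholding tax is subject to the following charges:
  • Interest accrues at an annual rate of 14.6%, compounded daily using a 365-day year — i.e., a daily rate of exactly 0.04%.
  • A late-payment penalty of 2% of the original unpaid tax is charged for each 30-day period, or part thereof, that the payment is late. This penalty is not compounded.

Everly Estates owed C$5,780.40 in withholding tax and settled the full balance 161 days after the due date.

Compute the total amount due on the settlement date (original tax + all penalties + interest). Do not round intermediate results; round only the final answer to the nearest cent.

Penalty periods: ⌈161/30⌉ = 6; penalty = 6 × 2% × C$5,780.40 = C$693.65…
Interest: C$5,780.40 × ((1 + 0.0004)^161 − 1) = C$5,780.40 × 0.06650519… = C$384.4266…
Total = C$5,780.40 + C$693.6480 + C$384.4266… = C$6,858.47

C$6,858.47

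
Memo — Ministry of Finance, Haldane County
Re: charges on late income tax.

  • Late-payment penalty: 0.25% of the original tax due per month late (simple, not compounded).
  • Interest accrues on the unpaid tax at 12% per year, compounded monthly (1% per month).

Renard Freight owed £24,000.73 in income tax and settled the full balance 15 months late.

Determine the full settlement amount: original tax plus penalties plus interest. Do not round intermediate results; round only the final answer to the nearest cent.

Late-payment penalty = 0.25% × £24,000.73 × 15 mo = £900.03…
Interest: £24,000.73 × ((1 + 0.01)^15 − 1) = £24,000.73 × 0.1609690… = £3,863.3724…
Total = £24,000.73 + £900.0274… + £3,863.3724… = £28,764.13

£28,764.13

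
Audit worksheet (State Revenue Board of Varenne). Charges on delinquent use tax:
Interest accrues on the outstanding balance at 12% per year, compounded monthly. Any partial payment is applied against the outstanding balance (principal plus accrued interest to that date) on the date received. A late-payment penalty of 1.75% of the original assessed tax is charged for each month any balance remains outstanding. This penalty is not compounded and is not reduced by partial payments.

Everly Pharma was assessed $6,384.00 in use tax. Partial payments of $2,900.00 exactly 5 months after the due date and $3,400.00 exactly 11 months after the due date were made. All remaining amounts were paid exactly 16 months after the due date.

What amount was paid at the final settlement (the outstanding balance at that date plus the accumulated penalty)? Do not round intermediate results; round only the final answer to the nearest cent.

$2,464.39

Monthly rate = 12% ÷ 12 = 1%
Balance at month 5: $6,384.0000 × (1 + 0.01)^5 = $6,709.6482…
After $2,900.00 payment: $6,709.6482… − $2,900.00 = $3,809.6482…
Balance at month 11: $3,809.6482… × (1 + 0.01)^6 = $4,044.0183…
After $3,400.00 payment: $4,044.0183… − $3,400.00 = $644.0183…
Balance at month 16: $644.0183… × (1 + 0.01)^5 = $676.8697…
Penalty: 16 × 1.75% × $6,384.00 = $1,787.52
Final settlement = outstanding balance + penalty = $676.8697… + $1,787.52 = $2,464.39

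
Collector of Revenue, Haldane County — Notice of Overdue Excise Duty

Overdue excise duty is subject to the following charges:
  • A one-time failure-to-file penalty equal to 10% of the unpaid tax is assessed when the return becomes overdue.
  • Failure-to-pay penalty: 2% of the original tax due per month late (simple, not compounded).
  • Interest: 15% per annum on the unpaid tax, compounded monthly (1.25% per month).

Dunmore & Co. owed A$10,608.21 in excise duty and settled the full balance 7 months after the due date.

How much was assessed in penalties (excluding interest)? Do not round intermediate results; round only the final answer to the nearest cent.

A$2,545.97

Failure-to-file penalty: 10% × A$10,608.21 = A$1,060.82…
Failure-to-pay penalty: 7 × 2% × A$10,608.21 = A$1,485.15…
Total penalty = A$1,060.82… + A$1,485.15… = A$2,545.97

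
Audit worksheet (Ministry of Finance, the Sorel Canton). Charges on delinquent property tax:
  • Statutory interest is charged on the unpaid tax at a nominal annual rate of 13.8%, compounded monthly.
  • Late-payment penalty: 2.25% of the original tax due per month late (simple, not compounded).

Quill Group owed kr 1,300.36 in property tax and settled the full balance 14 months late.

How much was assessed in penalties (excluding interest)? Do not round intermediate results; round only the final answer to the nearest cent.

Late-payment penalty: 14 × 2.25% × kr 1,300.36 = kr 409.61…

kr 409.61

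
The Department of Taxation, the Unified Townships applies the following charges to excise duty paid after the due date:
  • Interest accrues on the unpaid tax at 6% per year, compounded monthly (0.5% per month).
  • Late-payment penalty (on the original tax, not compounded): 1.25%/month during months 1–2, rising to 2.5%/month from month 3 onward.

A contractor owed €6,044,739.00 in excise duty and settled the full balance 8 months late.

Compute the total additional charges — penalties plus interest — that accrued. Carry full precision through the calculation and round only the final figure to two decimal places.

€1,303,892.78

Penalty, months 1–2: 2 × 1.25% × €6,044,739.00 = €151,118.48…
Penalty, months 3–8: 6 × 2.5% × €6,044,739.00 = €906,710.85
Interest: €6,044,739.00 × ((1 + 0.005)^8 − 1) = €6,044,739.00 × 0.0407070… = €246,063.4560…
Penalties + interest = €1,057,829.3250 + €246,063.4560… = €1,303,892.78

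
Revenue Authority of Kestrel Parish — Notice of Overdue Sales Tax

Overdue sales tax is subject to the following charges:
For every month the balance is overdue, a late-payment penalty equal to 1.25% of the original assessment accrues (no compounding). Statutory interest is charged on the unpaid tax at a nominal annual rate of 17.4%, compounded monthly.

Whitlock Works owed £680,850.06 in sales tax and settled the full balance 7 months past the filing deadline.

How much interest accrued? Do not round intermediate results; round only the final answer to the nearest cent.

£72,186.11

Interest (17.4%/yr ÷ 12 = 1.45%/month): £680,850.06 × ((1 + 0.0145)^7 − 1) = £72,186.1149…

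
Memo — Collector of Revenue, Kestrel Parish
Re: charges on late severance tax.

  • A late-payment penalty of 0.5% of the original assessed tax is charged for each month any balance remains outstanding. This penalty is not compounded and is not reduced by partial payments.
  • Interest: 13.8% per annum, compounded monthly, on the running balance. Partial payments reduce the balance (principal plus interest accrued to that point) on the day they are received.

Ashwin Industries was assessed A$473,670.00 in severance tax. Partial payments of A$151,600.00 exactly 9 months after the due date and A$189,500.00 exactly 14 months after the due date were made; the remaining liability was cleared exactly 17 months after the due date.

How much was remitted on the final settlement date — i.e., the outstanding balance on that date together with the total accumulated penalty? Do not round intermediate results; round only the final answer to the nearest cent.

A$253,329.16

Monthly rate = 13.8% ÷ 12 = 1.15%
Balance at month 9: A$473,670.0000 × (1 + 0.0115)^9 = A$525,011.5568…
After A$151,600.00 payment: A$525,011.5568… − A$151,600.00 = A$373,411.5568…
Balance at month 14: A$373,411.5568… × (1 + 0.0115)^5 = A$395,382.2700…
After A$189,500.00 payment: A$395,382.2700… − A$189,500.00 = A$205,882.2700…
Balance at month 17: A$205,882.2700… × (1 + 0.0115)^3 = A$213,067.2052…
Penalty: 17 × 0.5% × A$473,670.00 = A$40,261.95
Final settlement = outstanding balance + penalty = A$213,067.2052… + A$40,261.95 = A$253,329.16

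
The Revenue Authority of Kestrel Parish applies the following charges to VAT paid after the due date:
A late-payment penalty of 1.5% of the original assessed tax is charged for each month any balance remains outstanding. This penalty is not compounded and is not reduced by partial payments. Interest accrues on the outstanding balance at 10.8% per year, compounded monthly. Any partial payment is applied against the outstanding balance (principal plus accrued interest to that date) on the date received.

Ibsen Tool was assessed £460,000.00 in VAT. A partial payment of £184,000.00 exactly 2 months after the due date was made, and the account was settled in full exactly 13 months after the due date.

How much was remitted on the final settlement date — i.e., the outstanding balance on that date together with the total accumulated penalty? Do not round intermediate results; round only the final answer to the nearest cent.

Monthly rate = 10.8% ÷ 12 = 0.9%
Balance at month 2: £460,000.0000 × (1 + 0.009)^2 = £468,317.2600
After £184,000.00 payment: £468,317.2600 − £184,000.00 = £284,317.2600
Balance at month 13: £284,317.2600 × (1 + 0.009)^11 = £313,766.1246…
Penalty: 13 × 1.5% × £460,000.00 = £89,700.00
Final settlement = outstanding balance + penalty = £313,766.1246… + £89,700.00 = £403,466.12

£403,466.12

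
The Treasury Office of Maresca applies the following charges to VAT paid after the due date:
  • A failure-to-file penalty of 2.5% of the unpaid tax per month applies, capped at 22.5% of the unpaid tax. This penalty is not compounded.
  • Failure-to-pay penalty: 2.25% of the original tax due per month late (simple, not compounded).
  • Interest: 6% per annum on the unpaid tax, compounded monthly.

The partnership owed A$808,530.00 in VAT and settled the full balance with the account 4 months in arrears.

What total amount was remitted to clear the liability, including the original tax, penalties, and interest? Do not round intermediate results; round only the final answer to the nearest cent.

A$978,442.98

Failure-to-file: 4 × 2.5% × A$808,530.00 = A$80,853.00 (under the 22.5% cap)
Failure-to-pay penalty = 2.25% × A$808,530.00 × 4 mo = A$72,767.70
Interest (6%/yr ÷ 12 = 0.5%/month): A$808,530.00 × ((1 + 0.005)^4 − 1) = A$16,292.2843…
Total = A$808,530.00 + A$153,620.7000 + A$16,292.2843… = A$978,442.98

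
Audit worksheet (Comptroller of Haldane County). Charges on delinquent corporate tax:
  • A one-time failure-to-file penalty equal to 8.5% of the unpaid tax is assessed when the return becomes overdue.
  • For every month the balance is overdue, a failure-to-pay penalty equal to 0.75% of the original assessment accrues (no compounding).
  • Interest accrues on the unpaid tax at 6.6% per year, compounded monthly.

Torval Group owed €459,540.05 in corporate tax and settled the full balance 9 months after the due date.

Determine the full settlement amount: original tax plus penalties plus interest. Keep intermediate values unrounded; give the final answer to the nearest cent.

Failure-to-file penalty: 8.5% × €459,540.05 = €39,060.90…
Failure-to-pay penalty: 9 × 0.75% × €459,540.05 = €31,018.95…
Interest (6.6%/yr ÷ 12 = 0.55%/month): €459,540.05 × ((1 + 0.0055)^9 − 1) = €23,254.1472…
Total = €459,540.05 + €70,079.8576… + €23,254.1472… = €552,874.05

€552,874.05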